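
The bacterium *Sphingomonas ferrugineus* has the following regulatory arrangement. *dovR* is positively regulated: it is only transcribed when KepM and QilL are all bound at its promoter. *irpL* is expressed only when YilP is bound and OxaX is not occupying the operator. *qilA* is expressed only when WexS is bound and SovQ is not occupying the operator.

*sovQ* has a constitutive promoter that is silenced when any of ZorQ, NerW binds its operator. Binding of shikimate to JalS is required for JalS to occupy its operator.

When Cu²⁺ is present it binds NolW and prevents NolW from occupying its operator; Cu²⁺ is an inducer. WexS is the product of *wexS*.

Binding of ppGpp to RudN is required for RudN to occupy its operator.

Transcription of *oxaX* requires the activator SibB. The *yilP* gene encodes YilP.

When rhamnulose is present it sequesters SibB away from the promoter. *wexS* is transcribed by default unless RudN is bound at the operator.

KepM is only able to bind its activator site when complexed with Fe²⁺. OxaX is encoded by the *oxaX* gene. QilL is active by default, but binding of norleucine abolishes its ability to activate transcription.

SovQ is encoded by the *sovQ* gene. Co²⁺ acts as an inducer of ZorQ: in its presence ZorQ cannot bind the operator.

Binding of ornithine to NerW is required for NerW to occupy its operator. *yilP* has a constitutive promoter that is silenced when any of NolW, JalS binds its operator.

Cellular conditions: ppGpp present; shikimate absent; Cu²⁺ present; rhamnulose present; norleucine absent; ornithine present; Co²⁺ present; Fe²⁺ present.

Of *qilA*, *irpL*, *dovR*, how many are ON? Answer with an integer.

2

ppGpp is present, so RudN is active.
With repressor RudN bound, *wexS* is not transcribed.
So WexS is not produced.
Co²⁺ is present, so ZorQ is inactive.
Ornithine is present, so NerW is active.
With repressor NerW bound, *sovQ* is not transcribed.
So SovQ is not produced.
Required activator WexS is absent, so *qilA* is not transcribed.
→ *qilA* is OFF.
Cu²⁺ is present, so NolW is inactive.
Shikimate is absent, so JalS is inactive.
With no repressor bound, *yilP* is transcribed.
So YilP is produced and active.
Rhamnulose is present, so SibB is inactive.
Required activator SibB is absent, so *oxaX* is not transcribed.
So OxaX is not produced.
No repressor is bound and YilP is active, so *irpL* is transcribed.
→ *irpL* is ON.
Fe²⁺ is present, so KepM is active.
Norleucine is absent, so QilL is active.
No repressor is bound and KepM and QilL are active, so *dovR* is transcribed.
→ *dovR* is ON.
2 of the 3 genes are transcribed.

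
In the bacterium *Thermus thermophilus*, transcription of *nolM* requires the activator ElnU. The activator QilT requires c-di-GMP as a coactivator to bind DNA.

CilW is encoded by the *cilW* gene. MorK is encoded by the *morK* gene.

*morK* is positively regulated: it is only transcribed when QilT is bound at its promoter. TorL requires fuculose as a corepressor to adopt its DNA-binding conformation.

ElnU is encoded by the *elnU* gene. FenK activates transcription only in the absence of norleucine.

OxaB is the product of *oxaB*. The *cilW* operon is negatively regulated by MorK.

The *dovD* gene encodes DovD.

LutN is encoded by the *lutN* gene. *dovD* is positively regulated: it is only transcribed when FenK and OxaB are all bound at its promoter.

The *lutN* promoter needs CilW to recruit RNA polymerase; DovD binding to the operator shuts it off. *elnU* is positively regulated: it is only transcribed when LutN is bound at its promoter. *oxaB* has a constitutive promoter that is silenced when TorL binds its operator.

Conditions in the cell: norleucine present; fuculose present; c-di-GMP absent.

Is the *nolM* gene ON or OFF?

ON

c-di-GMP is absent, so QilT is inactive.
Required activator QilT is absent, so *morK* is not transcribed.
So MorK is not produced.
With no repressor bound, *cilW* is transcribed.
So CilW is produced and active.
Norleucine is present, so FenK is inactive.
Fuculose is present, so TorL is active.
With repressor TorL bound, *oxaB* is not transcribed.
So OxaB is not produced.
Required activator FenK is absent, so *dovD* is not transcribed.
So DovD is not produced.
No repressor is bound and CilW is active, so *lutN* is transcribed.
So LutN is produced and active.
No repressor is bound and LutN is active, so *elnU* is transcribed.
So ElnU is produced and active.
No repressor is bound and ElnU is active, so *nolM* is transcribed.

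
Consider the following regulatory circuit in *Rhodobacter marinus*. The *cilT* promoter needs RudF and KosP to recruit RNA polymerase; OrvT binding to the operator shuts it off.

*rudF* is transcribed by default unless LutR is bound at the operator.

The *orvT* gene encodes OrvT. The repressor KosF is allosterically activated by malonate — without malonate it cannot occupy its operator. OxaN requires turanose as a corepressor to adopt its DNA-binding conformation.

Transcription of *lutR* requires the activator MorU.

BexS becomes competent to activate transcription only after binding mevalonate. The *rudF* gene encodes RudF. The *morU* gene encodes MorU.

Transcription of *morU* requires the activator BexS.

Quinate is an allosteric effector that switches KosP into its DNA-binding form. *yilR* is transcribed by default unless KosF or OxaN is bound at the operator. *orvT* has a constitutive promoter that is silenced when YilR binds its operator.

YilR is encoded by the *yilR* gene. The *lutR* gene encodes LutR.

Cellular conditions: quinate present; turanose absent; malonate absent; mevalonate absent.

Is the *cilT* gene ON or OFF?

ON

Malonate is absent, so KosF is inactive.
Turanose is absent, so OxaN is inactive.
With no repressor bound, *yilR* is transcribed.
So YilR is produced and active.
With repressor YilR bound, *orvT* is not transcribed.
So OrvT is not produced.
Mevalonate is absent, so BexS is inactive.
Required activator BexS is absent, so *morU* is not transcribed.
So MorU is not produced.
Required activator MorU is absent, so *lutR* is not transcribed.
So LutR is not produced.
With no repressor bound, *rudF* is transcribed.
So RudF is produced and active.
Quinate is present, so KosP is active.
No repressor is bound and RudF and KosP are active, so *cilT* is transcribed.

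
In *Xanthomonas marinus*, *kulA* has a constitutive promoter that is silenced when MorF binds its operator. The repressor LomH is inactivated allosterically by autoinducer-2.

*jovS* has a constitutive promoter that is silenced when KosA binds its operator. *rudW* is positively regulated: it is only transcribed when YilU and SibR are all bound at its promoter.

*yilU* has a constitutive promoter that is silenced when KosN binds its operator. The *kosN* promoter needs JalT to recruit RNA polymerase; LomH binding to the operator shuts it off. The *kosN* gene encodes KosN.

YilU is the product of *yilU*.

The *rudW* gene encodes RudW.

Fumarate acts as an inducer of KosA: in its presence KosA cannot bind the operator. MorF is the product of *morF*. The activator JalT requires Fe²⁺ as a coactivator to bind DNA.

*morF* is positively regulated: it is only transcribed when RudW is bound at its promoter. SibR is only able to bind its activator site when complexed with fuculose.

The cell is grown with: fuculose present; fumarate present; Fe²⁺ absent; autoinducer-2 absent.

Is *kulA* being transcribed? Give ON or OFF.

Autoinducer-2 is absent, so LomH is active.
Fe²⁺ is absent, so JalT is inactive.
With repressor LomH bound, *kosN* is not transcribed.
So KosN is not produced.
With no repressor bound, *yilU* is transcribed.
So YilU is produced and active.
Fuculose is present, so SibR is active.
No repressor is bound and YilU and SibR are active, so *rudW* is transcribed.
So RudW is produced and active.
No repressor is bound and RudW is active, so *morF* is transcribed.
So MorF is produced and active.
With repressor MorF bound, *kulA* is not transcribed.

OFF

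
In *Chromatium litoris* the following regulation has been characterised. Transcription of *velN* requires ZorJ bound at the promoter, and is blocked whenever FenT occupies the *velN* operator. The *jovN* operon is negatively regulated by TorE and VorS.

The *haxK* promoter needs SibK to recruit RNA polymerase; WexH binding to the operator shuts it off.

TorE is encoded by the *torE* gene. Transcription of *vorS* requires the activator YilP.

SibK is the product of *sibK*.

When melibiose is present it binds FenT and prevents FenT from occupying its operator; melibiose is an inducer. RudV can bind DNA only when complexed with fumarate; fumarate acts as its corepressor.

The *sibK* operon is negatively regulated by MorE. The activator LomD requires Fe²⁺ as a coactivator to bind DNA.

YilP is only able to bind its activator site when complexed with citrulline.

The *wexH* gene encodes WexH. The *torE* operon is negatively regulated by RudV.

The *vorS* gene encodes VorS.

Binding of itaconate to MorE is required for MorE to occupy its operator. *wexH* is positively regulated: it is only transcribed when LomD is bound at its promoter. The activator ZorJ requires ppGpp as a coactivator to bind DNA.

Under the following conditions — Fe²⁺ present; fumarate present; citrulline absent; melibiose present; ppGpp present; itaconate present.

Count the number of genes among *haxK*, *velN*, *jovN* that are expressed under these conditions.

2

Itaconate is present, so MorE is active.
With repressor MorE bound, *sibK* is not transcribed.
So SibK is not produced.
Fe²⁺ is present, so LomD is active.
No repressor is bound and LomD is active, so *wexH* is transcribed.
So WexH is produced and active.
With repressor WexH bound, *haxK* is not transcribed.
→ *haxK* is OFF.
ppGpp is present, so ZorJ is active.
Melibiose is present, so FenT is inactive.
No repressor is bound and ZorJ is active, so *velN* is transcribed.
→ *velN* is ON.
Fumarate is present, so RudV is active.
With repressor RudV bound, *torE* is not transcribed.
So TorE is not produced.
Citrulline is absent, so YilP is inactive.
Required activator YilP is absent, so *vorS* is not transcribed.
So VorS is not produced.
With no repressor bound, *jovN* is transcribed.
→ *jovN* is ON.
2 of the 3 genes are transcribed.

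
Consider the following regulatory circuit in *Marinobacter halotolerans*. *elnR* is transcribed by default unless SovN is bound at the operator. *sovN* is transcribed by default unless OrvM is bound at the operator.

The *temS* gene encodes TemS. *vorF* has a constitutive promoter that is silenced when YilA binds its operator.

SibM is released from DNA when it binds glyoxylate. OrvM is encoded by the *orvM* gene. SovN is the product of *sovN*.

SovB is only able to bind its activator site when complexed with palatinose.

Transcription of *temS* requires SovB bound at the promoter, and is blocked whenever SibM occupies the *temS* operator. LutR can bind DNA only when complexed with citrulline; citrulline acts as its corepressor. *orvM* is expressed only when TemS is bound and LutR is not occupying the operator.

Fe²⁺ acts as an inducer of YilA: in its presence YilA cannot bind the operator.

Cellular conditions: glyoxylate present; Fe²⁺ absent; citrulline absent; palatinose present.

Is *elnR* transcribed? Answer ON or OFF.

ON

Glyoxylate is present, so SibM is inactive.
Palatinose is present, so SovB is active.
No repressor is bound and SovB is active, so *temS* is transcribed.
So TemS is produced and active.
Citrulline is absent, so LutR is inactive.
No repressor is bound and TemS is active, so *orvM* is transcribed.
So OrvM is produced and active.
With repressor OrvM bound, *sovN* is not transcribed.
So SovN is not produced.
With no repressor bound, *elnR* is transcribed.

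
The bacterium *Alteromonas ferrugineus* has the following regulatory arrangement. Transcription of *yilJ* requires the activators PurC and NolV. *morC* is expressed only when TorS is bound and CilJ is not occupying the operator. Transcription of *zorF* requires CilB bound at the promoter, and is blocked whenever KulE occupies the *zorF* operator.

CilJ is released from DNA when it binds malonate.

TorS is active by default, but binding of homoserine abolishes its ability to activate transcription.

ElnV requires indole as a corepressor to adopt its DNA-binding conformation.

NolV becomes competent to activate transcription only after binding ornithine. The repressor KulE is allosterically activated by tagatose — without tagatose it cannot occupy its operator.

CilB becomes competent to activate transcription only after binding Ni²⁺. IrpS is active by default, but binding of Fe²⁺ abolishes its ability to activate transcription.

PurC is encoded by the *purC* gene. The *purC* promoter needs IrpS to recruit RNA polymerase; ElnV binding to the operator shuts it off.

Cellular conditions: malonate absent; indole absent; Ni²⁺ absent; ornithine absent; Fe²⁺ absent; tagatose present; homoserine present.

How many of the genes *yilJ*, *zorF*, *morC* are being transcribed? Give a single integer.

0

Fe²⁺ is absent, so IrpS is active.
Indole is absent, so ElnV is inactive.
No repressor is bound and IrpS is active, so *purC* is transcribed.
So PurC is produced and active.
Ornithine is absent, so NolV is inactive.
Required activator NolV is absent, so *yilJ* is not transcribed.
→ *yilJ* is OFF.
Ni²⁺ is absent, so CilB is inactive.
Tagatose is present, so KulE is active.
With repressor KulE bound, *zorF* is not transcribed.
→ *zorF* is OFF.
Homoserine is present, so TorS is inactive.
Malonate is absent, so CilJ is active.
With repressor CilJ bound, *morC* is not transcribed.
→ *morC* is OFF.
0 of the 3 genes are transcribed.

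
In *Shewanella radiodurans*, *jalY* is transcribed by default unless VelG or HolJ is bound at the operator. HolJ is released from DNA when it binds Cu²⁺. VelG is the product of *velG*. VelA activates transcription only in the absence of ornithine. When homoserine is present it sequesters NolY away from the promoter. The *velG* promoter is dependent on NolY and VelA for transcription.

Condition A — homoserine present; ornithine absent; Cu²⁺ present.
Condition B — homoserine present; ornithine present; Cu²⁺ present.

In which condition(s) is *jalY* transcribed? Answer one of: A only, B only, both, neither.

both

Condition A:
Homoserine is present, so NolY is inactive.
Ornithine is absent, so VelA is active.
Required activator NolY is absent, so *velG* is not transcribed.
So VelG is not produced.
Cu²⁺ is present, so HolJ is inactive.
With no repressor bound, *jalY* is transcribed.
→ *jalY* is ON in A.
Condition B:
Homoserine is present, so NolY is inactive.
Ornithine is present, so VelA is inactive.
Required activator NolY is absent, so *velG* is not transcribed.
So VelG is not produced.
Cu²⁺ is present, so HolJ is inactive.
With no repressor bound, *jalY* is transcribed.
→ *jalY* is ON in B.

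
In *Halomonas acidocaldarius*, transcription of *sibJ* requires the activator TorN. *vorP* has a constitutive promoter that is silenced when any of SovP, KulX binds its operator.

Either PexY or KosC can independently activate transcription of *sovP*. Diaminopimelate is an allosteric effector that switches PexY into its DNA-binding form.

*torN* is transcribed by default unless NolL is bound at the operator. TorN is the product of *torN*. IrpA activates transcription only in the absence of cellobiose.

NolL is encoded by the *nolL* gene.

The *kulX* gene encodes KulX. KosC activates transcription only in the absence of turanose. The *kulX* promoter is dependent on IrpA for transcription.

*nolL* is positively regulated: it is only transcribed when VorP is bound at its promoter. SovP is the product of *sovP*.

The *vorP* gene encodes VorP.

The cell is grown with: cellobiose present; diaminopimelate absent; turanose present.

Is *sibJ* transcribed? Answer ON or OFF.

OFF

Diaminopimelate is absent, so PexY is inactive.
Turanose is present, so KosC is inactive.
No activator is available at the *sovP* promoter, so *sovP* is not transcribed.
So SovP is not produced.
Cellobiose is present, so IrpA is inactive.
Required activator IrpA is absent, so *kulX* is not transcribed.
So KulX is not produced.
With no repressor bound, *vorP* is transcribed.
So VorP is produced and active.
No repressor is bound and VorP is active, so *nolL* is transcribed.
So NolL is produced and active.
With repressor NolL bound, *torN* is not transcribed.
So TorN is not produced.
Required activator TorN is absent, so *sibJ* is not transcribed.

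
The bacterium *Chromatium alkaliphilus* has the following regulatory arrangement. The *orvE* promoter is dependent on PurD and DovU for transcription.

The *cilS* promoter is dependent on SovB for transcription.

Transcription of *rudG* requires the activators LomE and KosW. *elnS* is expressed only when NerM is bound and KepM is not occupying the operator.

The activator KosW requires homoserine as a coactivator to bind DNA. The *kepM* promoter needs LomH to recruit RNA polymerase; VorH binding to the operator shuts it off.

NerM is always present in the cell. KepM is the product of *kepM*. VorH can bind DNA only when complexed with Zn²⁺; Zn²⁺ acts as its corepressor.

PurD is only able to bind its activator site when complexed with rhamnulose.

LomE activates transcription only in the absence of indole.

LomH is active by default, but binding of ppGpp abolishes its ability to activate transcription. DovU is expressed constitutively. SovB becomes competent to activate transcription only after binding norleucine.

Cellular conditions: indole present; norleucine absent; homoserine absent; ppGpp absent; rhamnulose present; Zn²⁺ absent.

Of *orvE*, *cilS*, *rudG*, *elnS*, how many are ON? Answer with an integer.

Rhamnulose is present, so PurD is active.
DovU is produced constitutively and is active.
No repressor is bound and PurD and DovU are active, so *orvE* is transcribed.
→ *orvE* is ON.
Norleucine is absent, so SovB is inactive.
Required activator SovB is absent, so *cilS* is not transcribed.
→ *cilS* is OFF.
Indole is present, so LomE is inactive.
Homoserine is absent, so KosW is inactive.
Required activator LomE is absent, so *rudG* is not transcribed.
→ *rudG* is OFF.
NerM is produced constitutively and is active.
Zn²⁺ is absent, so VorH is inactive.
ppGpp is absent, so LomH is active.
No repressor is bound and LomH is active, so *kepM* is transcribed.
So KepM is produced and active.
With repressor KepM bound, *elnS* is not transcribed.
→ *elnS* is OFF.
1 of the 4 genes is transcribed.

1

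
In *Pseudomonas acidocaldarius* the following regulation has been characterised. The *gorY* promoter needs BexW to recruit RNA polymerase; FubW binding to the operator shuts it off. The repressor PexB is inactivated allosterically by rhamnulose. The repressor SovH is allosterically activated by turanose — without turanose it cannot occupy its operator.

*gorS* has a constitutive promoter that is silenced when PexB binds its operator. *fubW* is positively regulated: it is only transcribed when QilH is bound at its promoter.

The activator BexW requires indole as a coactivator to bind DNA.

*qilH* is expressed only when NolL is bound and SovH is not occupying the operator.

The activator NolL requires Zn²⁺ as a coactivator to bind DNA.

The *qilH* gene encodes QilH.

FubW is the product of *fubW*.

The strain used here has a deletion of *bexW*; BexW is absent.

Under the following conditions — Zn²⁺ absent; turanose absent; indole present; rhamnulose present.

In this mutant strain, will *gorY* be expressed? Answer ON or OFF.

OFF

BexW is non-functional in this strain, so it has no effect.
Turanose is absent, so SovH is inactive.
Zn²⁺ is absent, so NolL is inactive.
Required activator NolL is absent, so *qilH* is not transcribed.
So QilH is not produced.
Required activator QilH is absent, so *fubW* is not transcribed.
So FubW is not produced.
Required activator BexW is absent, so *gorY* is not transcribed.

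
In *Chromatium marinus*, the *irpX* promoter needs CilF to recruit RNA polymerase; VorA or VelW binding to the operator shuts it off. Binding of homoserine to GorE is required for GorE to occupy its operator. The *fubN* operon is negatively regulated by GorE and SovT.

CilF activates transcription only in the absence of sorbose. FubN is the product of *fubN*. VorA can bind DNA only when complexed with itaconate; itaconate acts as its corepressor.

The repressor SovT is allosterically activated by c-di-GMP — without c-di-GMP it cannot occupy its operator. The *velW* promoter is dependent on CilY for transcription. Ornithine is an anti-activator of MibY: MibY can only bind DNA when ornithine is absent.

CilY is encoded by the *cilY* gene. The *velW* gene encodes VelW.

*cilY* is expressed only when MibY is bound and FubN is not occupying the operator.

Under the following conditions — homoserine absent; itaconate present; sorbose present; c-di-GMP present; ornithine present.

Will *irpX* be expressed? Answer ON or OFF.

Itaconate is present, so VorA is active.
Ornithine is present, so MibY is inactive.
Homoserine is absent, so GorE is inactive.
c-di-GMP is present, so SovT is active.
With repressor SovT bound, *fubN* is not transcribed.
So FubN is not produced.
Required activator MibY is absent, so *cilY* is not transcribed.
So CilY is not produced.
Required activator CilY is absent, so *velW* is not transcribed.
So VelW is not produced.
Sorbose is present, so CilF is inactive.
With repressor VorA bound, *irpX* is not transcribed.

OFF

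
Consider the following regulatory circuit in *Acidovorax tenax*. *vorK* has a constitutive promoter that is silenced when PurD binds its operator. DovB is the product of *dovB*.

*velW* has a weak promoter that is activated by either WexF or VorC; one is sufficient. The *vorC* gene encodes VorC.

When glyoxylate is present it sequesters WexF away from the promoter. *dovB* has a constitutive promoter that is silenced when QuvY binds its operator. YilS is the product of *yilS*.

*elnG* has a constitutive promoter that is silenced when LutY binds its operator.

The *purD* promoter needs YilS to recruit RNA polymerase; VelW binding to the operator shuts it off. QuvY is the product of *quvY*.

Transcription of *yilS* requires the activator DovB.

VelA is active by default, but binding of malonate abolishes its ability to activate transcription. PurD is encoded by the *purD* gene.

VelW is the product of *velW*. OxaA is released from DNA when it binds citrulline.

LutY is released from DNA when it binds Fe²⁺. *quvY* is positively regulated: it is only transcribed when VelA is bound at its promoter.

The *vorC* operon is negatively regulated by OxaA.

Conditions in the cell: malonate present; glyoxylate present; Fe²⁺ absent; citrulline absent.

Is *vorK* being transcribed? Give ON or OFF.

Malonate is present, so VelA is inactive.
Required activator VelA is absent, so *quvY* is not transcribed.
So QuvY is not produced.
With no repressor bound, *dovB* is transcribed.
So DovB is produced and active.
No repressor is bound and DovB is active, so *yilS* is transcribed.
So YilS is produced and active.
Glyoxylate is present, so WexF is inactive.
Citrulline is absent, so OxaA is active.
With repressor OxaA bound, *vorC* is not transcribed.
So VorC is not produced.
No activator is available at the *velW* promoter, so *velW* is not transcribed.
So VelW is not produced.
No repressor is bound and YilS is active, so *purD* is transcribed.
So PurD is produced and active.
With repressor PurD bound, *vorK* is not transcribed.

OFF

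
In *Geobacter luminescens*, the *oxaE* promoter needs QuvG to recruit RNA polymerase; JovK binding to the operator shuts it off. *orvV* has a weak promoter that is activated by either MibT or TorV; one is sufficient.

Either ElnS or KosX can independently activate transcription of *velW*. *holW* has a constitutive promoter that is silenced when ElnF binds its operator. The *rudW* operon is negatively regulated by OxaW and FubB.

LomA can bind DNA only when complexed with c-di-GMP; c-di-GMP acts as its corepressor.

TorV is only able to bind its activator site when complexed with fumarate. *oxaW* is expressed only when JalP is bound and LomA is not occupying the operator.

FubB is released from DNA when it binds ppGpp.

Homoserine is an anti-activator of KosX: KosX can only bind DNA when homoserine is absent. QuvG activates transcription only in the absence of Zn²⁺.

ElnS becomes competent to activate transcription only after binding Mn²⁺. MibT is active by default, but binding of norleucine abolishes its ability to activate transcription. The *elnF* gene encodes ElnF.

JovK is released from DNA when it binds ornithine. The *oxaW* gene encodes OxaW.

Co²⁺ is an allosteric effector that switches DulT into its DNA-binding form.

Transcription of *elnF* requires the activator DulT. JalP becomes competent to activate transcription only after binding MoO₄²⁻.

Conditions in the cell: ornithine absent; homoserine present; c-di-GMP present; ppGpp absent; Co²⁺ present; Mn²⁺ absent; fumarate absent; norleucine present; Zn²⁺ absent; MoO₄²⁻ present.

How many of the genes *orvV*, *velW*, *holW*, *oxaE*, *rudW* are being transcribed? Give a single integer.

0

Norleucine is present, so MibT is inactive.
Fumarate is absent, so TorV is inactive.
No activator is available at the *orvV* promoter, so *orvV* is not transcribed.
→ *orvV* is OFF.
Mn²⁺ is absent, so ElnS is inactive.
Homoserine is present, so KosX is inactive.
No activator is available at the *velW* promoter, so *velW* is not transcribed.
→ *velW* is OFF.
Co²⁺ is present, so DulT is active.
No repressor is bound and DulT is active, so *elnF* is transcribed.
So ElnF is produced and active.
With repressor ElnF bound, *holW* is not transcribed.
→ *holW* is OFF.
Zn²⁺ is absent, so QuvG is active.
Ornithine is absent, so JovK is active.
With repressor JovK bound, *oxaE* is not transcribed.
→ *oxaE* is OFF.
c-di-GMP is present, so LomA is active.
MoO₄²⁻ is present, so JalP is active.
With repressor LomA bound, *oxaW* is not transcribed.
So OxaW is not produced.
ppGpp is absent, so FubB is active.
With repressor FubB bound, *rudW* is not transcribed.
→ *rudW* is OFF.
0 of the 5 genes are transcribed.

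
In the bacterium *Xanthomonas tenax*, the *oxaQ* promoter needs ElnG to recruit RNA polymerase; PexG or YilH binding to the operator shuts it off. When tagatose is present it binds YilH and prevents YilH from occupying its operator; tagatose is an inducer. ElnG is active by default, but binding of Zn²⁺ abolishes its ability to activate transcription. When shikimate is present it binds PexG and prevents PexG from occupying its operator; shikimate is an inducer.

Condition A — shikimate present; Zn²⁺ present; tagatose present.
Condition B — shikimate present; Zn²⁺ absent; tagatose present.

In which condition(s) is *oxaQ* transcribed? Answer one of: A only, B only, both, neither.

Condition A:
Shikimate is present, so PexG is inactive.
Zn²⁺ is present, so ElnG is inactive.
Tagatose is present, so YilH is inactive.
Required activator ElnG is absent, so *oxaQ* is not transcribed.
→ *oxaQ* is OFF in A.
Condition B:
Shikimate is present, so PexG is inactive.
Zn²⁺ is absent, so ElnG is active.
Tagatose is present, so YilH is inactive.
No repressor is bound and ElnG is active, so *oxaQ* is transcribed.
→ *oxaQ* is ON in B.

B only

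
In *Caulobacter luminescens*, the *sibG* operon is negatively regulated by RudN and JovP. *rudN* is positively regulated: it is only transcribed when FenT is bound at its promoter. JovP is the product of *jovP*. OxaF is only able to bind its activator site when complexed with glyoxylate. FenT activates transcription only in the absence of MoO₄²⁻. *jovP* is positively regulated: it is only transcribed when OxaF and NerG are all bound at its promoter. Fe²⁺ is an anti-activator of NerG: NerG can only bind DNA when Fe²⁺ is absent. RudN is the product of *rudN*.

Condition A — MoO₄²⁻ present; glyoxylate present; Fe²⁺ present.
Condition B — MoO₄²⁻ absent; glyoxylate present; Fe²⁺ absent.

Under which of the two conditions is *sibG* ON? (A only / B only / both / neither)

A only

Condition A:
MoO₄²⁻ is present, so FenT is inactive.
Required activator FenT is absent, so *rudN* is not transcribed.
So RudN is not produced.
Glyoxylate is present, so OxaF is active.
Fe²⁺ is present, so NerG is inactive.
Required activator NerG is absent, so *jovP* is not transcribed.
So JovP is not produced.
With no repressor bound, *sibG* is transcribed.
→ *sibG* is ON in A.
Condition B:
MoO₄²⁻ is absent, so FenT is active.
No repressor is bound and FenT is active, so *rudN* is transcribed.
So RudN is produced and active.
Glyoxylate is present, so OxaF is active.
Fe²⁺ is absent, so NerG is active.
No repressor is bound and OxaF and NerG are active, so *jovP* is transcribed.
So JovP is produced and active.
With repressor RudN bound, *sibG* is not transcribed.
→ *sibG* is OFF in B.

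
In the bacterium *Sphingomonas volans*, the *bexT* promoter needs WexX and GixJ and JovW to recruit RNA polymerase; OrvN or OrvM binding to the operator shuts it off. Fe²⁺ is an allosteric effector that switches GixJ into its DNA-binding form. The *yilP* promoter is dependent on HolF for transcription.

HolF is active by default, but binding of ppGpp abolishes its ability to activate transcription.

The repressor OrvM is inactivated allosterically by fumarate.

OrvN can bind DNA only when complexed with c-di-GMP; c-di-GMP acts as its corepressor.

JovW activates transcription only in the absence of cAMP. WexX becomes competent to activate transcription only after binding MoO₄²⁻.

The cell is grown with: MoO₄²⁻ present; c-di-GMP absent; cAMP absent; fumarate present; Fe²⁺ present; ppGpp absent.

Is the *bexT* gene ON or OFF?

ON

c-di-GMP is absent, so OrvN is inactive.
MoO₄²⁻ is present, so WexX is active.
Fe²⁺ is present, so GixJ is active.
cAMP is absent, so JovW is active.
Fumarate is present, so OrvM is inactive.
No repressor is bound and WexX and GixJ and JovW are active, so *bexT* is transcribed.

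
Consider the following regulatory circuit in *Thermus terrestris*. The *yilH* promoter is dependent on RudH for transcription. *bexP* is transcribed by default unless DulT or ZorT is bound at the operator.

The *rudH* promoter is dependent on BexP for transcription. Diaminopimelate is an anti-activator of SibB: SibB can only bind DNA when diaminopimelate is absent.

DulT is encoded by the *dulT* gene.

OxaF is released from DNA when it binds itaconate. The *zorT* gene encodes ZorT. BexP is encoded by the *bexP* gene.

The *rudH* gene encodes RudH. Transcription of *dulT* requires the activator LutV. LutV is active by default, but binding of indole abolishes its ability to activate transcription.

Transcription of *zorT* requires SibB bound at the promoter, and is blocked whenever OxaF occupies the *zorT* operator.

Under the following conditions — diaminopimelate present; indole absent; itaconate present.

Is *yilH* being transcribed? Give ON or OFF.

OFF

Indole is absent, so LutV is active.
No repressor is bound and LutV is active, so *dulT* is transcribed.
So DulT is produced and active.
Itaconate is present, so OxaF is inactive.
Diaminopimelate is present, so SibB is inactive.
Required activator SibB is absent, so *zorT* is not transcribed.
So ZorT is not produced.
With repressor DulT bound, *bexP* is not transcribed.
So BexP is not produced.
Required activator BexP is absent, so *rudH* is not transcribed.
So RudH is not produced.
Required activator RudH is absent, so *yilH* is not transcribed.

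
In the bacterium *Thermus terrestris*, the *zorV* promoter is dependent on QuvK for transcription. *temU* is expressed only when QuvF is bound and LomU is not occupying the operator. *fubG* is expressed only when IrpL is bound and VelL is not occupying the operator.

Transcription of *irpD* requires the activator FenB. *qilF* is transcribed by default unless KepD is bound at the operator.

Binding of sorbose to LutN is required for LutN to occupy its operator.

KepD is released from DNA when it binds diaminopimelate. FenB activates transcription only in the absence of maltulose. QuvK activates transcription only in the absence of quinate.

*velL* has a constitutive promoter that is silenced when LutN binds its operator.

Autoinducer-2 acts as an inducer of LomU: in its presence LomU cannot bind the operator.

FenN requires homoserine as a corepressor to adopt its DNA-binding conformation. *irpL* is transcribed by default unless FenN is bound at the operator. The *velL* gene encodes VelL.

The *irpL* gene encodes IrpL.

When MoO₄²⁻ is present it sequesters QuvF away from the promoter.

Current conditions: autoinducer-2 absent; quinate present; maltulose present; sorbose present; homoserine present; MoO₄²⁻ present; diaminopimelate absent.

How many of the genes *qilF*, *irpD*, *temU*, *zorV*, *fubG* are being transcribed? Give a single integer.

Diaminopimelate is absent, so KepD is active.
With repressor KepD bound, *qilF* is not transcribed.
→ *qilF* is OFF.
Maltulose is present, so FenB is inactive.
Required activator FenB is absent, so *irpD* is not transcribed.
→ *irpD* is OFF.
Autoinducer-2 is absent, so LomU is active.
MoO₄²⁻ is present, so QuvF is inactive.
With repressor LomU bound, *temU* is not transcribed.
→ *temU* is OFF.
Quinate is present, so QuvK is inactive.
Required activator QuvK is absent, so *zorV* is not transcribed.
→ *zorV* is OFF.
Homoserine is present, so FenN is active.
With repressor FenN bound, *irpL* is not transcribed.
So IrpL is not produced.
Sorbose is present, so LutN is active.
With repressor LutN bound, *velL* is not transcribed.
So VelL is not produced.
Required activator IrpL is absent, so *fubG* is not transcribed.
→ *fubG* is OFF.
0 of the 5 genes are transcribed.

0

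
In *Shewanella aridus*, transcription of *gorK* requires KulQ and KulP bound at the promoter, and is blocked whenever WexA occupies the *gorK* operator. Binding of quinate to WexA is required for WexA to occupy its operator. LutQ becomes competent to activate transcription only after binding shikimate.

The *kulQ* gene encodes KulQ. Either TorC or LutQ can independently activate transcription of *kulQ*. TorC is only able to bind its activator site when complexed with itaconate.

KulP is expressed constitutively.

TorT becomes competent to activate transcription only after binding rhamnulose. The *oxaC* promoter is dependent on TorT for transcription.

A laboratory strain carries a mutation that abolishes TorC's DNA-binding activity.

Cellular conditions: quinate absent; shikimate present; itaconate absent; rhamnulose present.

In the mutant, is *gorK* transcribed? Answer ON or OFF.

ON

Quinate is absent, so WexA is inactive.
TorC is non-functional in this strain, so it has no effect.
Shikimate is present, so LutQ is active.
Activator LutQ is present, so *kulQ* is transcribed.
So KulQ is produced and active.
KulP is produced constitutively and is active.
No repressor is bound and KulQ and KulP are active, so *gorK* is transcribed.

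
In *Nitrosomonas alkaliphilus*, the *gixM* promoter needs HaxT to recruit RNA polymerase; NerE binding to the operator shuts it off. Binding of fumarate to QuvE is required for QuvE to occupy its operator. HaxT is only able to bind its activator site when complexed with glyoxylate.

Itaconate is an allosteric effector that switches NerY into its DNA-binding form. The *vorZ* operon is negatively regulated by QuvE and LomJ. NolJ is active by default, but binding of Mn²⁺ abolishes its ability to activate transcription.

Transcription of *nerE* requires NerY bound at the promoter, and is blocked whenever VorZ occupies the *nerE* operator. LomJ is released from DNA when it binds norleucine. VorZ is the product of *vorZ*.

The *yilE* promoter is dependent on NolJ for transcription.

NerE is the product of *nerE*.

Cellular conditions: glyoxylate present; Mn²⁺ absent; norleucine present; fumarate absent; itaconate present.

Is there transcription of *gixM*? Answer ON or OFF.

Glyoxylate is present, so HaxT is active.
Itaconate is present, so NerY is active.
Fumarate is absent, so QuvE is inactive.
Norleucine is present, so LomJ is inactive.
With no repressor bound, *vorZ* is transcribed.
So VorZ is produced and active.
With repressor VorZ bound, *nerE* is not transcribed.
So NerE is not produced.
No repressor is bound and HaxT is active, so *gixM* is transcribed.

ON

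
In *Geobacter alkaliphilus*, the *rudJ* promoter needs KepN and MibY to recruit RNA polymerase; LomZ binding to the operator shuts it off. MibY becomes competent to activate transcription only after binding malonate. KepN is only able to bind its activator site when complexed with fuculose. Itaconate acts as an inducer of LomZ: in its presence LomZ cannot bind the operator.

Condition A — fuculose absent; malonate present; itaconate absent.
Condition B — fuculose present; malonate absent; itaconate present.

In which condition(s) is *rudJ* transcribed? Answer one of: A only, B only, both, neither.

Condition A:
Fuculose is absent, so KepN is inactive.
Malonate is present, so MibY is active.
Itaconate is absent, so LomZ is active.
With repressor LomZ bound, *rudJ* is not transcribed.
→ *rudJ* is OFF in A.
Condition B:
Fuculose is present, so KepN is active.
Malonate is absent, so MibY is inactive.
Itaconate is present, so LomZ is inactive.
Required activator MibY is absent, so *rudJ* is not transcribed.
→ *rudJ* is OFF in B.

neither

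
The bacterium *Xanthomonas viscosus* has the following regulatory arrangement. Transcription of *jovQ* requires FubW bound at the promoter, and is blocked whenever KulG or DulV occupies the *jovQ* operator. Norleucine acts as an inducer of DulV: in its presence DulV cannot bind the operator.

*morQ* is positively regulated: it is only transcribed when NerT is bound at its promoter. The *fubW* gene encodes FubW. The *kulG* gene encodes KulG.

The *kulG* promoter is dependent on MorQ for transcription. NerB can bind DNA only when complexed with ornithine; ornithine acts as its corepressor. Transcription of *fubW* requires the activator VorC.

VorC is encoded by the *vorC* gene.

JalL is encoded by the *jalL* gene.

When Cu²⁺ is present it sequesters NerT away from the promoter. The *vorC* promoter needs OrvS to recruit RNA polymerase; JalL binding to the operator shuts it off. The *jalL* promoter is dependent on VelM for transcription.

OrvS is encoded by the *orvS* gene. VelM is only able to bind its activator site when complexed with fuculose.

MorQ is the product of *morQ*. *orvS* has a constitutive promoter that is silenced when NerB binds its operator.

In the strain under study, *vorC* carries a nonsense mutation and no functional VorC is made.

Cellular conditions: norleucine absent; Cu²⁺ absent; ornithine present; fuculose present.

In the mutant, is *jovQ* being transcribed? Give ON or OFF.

Cu²⁺ is absent, so NerT is active.
No repressor is bound and NerT is active, so *morQ* is transcribed.
So MorQ is produced and active.
No repressor is bound and MorQ is active, so *kulG* is transcribed.
So KulG is produced and active.
Norleucine is absent, so DulV is active.
VorC is non-functional in this strain, so it has no effect.
Required activator VorC is absent, so *fubW* is not transcribed.
So FubW is not produced.
With repressor KulG bound, *jovQ* is not transcribed.

OFF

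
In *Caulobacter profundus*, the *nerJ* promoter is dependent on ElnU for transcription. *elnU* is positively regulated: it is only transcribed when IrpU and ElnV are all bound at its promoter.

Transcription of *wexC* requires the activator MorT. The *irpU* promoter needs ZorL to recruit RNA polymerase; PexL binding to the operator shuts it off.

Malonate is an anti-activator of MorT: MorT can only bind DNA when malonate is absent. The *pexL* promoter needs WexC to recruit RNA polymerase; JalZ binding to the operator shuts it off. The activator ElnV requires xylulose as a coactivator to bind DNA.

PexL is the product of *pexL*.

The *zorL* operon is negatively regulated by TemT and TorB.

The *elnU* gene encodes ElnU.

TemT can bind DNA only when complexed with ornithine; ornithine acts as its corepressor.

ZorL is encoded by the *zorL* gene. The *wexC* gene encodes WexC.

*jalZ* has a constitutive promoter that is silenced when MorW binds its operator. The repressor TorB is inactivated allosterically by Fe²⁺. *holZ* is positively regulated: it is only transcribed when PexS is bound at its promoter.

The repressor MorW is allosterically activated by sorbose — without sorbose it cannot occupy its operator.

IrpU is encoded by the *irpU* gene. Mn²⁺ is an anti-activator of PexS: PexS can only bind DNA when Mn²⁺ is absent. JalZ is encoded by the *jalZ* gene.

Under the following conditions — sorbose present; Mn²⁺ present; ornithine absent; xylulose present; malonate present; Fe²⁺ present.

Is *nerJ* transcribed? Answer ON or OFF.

Malonate is present, so MorT is inactive.
Required activator MorT is absent, so *wexC* is not transcribed.
So WexC is not produced.
Sorbose is present, so MorW is active.
With repressor MorW bound, *jalZ* is not transcribed.
So JalZ is not produced.
Required activator WexC is absent, so *pexL* is not transcribed.
So PexL is not produced.
Ornithine is absent, so TemT is inactive.
Fe²⁺ is present, so TorB is inactive.
With no repressor bound, *zorL* is transcribed.
So ZorL is produced and active.
No repressor is bound and ZorL is active, so *irpU* is transcribed.
So IrpU is produced and active.
Xylulose is present, so ElnV is active.
No repressor is bound and IrpU and ElnV are active, so *elnU* is transcribed.
So ElnU is produced and active.
No repressor is bound and ElnU is active, so *nerJ* is transcribed.

ON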